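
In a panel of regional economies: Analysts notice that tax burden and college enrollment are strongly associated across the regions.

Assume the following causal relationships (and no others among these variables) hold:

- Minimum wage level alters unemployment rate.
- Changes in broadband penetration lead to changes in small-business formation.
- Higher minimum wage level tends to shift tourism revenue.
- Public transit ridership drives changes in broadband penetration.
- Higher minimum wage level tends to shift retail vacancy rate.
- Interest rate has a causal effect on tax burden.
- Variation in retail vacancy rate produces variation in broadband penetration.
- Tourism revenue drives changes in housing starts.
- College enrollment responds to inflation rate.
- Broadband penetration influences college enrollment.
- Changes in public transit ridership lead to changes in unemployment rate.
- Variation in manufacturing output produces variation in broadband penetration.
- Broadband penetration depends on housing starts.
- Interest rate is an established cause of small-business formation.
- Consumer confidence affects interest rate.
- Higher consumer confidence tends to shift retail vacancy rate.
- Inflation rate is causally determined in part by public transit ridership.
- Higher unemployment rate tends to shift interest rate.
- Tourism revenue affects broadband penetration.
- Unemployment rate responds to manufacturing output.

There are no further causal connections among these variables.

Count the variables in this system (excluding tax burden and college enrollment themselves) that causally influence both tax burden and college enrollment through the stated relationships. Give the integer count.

The common causes are: consumer confidence (to tax burden via consumer confidence → interest rate → tax burden; to college enrollment via consumer confidence → retail vacancy rate → broadband penetration → college enrollment); manufacturing output (to tax burden via manufacturing output → unemployment rate → interest rate → tax burden; to college enrollment via manufacturing output → broadband penetration → college enrollment); minimum wage level (to tax burden via minimum wage level → unemployment rate → interest rate → tax burden; to college enrollment via minimum wage level → retail vacancy rate → broadband penetration → college enrollment); public transit ridership (to tax burden via public transit ridership → unemployment rate → interest rate → tax burden; to college enrollment via public transit ridership → inflation rate → college enrollment).
Every other variable lacks a causal path to at least one of tax burden and college enrollment.

4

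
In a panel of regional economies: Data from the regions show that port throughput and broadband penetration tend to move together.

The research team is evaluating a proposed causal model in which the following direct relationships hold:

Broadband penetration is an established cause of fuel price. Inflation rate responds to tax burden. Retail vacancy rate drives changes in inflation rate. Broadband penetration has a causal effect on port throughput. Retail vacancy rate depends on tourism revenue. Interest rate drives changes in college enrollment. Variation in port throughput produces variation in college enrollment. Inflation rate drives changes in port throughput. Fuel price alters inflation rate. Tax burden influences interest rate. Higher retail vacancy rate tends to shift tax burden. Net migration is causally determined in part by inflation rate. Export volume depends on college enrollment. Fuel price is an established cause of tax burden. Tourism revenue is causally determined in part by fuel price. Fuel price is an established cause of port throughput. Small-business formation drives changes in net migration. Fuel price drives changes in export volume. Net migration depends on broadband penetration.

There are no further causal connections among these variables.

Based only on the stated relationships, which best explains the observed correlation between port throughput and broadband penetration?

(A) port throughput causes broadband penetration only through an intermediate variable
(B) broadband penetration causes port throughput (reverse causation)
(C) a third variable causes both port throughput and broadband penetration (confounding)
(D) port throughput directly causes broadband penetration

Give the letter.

The stated link runs broadband penetration → port throughput; port throughput has no causal path to broadband penetration. No variable causes both, so confounding is ruled out. The correlation reflects reverse causation.

B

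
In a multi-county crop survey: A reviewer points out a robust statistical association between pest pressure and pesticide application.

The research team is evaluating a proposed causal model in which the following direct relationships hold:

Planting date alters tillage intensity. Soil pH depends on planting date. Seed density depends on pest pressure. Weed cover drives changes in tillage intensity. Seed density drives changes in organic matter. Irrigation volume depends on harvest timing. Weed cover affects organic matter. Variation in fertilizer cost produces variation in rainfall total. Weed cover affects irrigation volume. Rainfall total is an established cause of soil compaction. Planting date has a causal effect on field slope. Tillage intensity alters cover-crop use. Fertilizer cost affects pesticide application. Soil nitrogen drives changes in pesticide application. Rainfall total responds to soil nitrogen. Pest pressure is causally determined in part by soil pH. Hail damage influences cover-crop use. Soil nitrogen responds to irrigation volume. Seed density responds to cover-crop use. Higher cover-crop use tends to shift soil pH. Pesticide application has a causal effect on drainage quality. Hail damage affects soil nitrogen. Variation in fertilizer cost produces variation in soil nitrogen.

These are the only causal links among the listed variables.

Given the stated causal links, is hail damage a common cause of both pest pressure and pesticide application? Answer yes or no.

yes

Hail damage has a causal path to pest pressure (hail damage → cover-crop use → soil pH → pest pressure) and to pesticide application (hail damage → soil nitrogen → pesticide application), so it is a common cause of both — a confounder.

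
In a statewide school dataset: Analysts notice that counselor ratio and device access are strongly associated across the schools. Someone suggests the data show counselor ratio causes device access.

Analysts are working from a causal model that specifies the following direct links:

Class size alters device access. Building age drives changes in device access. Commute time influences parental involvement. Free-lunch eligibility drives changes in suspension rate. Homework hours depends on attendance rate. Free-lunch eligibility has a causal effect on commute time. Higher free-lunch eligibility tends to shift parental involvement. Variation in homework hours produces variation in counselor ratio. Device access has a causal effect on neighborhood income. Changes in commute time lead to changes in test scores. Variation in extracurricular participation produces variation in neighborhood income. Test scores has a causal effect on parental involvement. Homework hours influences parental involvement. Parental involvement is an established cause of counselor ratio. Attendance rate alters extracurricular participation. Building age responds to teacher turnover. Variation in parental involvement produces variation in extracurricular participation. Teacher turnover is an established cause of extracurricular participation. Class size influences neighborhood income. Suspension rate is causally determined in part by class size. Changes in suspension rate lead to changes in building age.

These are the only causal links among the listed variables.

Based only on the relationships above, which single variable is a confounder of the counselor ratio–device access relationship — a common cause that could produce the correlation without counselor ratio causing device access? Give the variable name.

free-lunch eligibility

Free-lunch eligibility has a causal path to counselor ratio (free-lunch eligibility → parental involvement → counselor ratio) and a separate causal path to device access (free-lunch eligibility → suspension rate → building age → device access), so it is a common cause of both.
No stated relationship gives counselor ratio a causal route to device access, so the correlation is explained by the shared upstream cause rather than a direct effect.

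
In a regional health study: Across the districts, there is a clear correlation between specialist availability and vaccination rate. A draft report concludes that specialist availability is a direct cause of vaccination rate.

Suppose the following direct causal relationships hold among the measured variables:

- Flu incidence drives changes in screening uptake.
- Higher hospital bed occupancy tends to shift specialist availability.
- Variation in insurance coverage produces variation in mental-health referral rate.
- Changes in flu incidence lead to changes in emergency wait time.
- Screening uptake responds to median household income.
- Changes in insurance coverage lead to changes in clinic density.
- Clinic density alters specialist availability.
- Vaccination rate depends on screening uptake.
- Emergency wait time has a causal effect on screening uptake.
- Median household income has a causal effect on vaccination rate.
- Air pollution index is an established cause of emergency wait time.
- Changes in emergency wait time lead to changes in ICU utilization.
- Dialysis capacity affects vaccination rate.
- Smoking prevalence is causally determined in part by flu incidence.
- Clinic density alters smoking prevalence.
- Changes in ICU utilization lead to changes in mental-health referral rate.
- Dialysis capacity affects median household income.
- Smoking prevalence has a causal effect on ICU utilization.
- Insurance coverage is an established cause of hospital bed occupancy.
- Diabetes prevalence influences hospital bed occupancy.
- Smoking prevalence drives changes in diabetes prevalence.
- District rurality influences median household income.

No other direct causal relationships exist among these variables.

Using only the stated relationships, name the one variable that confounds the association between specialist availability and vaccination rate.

flu incidence

Flu incidence has a causal path to specialist availability (flu incidence → smoking prevalence → diabetes prevalence → hospital bed occupancy → specialist availability) and a separate causal path to vaccination rate (flu incidence → screening uptake → vaccination rate), so it is a common cause of both.
No stated relationship gives specialist availability a causal route to vaccination rate, so the correlation is explained by the shared upstream cause rather than a direct effect.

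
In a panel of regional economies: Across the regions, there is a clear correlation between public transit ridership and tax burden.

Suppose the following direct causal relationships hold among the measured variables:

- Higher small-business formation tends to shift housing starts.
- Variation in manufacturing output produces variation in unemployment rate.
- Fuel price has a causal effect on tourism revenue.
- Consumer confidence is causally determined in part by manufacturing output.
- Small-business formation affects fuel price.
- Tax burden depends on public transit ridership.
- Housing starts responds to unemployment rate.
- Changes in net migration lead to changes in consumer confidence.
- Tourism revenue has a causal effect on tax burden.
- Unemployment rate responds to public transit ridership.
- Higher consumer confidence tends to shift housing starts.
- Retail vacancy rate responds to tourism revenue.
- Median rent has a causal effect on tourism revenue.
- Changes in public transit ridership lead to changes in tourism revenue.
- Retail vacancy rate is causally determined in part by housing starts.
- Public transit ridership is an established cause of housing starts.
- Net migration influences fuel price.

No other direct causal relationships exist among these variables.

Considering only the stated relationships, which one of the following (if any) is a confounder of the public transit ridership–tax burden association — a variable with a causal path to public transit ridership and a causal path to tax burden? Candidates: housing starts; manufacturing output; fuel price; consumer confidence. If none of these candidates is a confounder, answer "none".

None of the listed candidates has causal paths to both public transit ridership and tax burden in the stated relationships, so none is a common cause.

none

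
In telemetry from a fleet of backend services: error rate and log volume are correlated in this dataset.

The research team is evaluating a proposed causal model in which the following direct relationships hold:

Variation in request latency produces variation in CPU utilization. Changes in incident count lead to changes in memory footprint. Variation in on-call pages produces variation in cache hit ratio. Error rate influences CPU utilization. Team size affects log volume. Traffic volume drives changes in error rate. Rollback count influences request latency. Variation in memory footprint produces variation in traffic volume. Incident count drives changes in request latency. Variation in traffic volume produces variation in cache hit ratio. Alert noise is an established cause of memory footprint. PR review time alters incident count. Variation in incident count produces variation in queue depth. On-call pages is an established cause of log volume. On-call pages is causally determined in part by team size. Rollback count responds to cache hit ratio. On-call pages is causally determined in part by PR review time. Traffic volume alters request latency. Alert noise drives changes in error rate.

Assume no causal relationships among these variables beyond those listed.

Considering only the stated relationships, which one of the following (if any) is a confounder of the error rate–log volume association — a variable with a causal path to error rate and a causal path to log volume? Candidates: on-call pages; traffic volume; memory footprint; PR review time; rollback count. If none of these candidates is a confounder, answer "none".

PR review time causes error rate (PR review time → incident count → memory footprint → traffic volume → error rate) and also causes log volume (PR review time → on-call pages → log volume); it is a common cause of both.
Each of the other candidates lacks a causal path to at least one of error rate and log volume, so they do not confound the relationship.

PR review time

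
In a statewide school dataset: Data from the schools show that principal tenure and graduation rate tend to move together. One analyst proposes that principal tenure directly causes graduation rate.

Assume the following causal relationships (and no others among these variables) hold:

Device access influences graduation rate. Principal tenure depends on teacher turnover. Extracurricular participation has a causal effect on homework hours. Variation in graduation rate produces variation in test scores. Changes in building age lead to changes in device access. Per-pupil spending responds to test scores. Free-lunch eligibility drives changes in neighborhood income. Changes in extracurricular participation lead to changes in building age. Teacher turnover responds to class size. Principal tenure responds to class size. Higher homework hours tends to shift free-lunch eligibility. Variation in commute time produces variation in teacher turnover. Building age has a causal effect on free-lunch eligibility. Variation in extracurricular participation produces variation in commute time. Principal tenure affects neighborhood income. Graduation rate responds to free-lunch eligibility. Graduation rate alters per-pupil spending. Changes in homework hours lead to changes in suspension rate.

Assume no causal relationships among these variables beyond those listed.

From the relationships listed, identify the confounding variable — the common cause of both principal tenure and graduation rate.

extracurricular participation

Extracurricular participation has a causal path to principal tenure (extracurricular participation → commute time → teacher turnover → principal tenure) and a separate causal path to graduation rate (extracurricular participation → building age → free-lunch eligibility → graduation rate), so it is a common cause of both.
No stated relationship gives principal tenure a causal route to graduation rate, so the correlation is explained by the shared upstream cause rather than a direct effect.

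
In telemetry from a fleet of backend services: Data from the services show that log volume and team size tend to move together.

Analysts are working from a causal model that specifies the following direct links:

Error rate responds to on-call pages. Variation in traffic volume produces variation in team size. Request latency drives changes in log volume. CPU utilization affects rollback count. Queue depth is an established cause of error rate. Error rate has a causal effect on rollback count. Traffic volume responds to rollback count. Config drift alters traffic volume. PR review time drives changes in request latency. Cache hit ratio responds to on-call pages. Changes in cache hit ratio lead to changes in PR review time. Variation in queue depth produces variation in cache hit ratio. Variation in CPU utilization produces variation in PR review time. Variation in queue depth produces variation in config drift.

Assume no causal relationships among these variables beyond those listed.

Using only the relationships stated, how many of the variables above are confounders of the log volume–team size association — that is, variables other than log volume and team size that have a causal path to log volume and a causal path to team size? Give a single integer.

3

The common causes are: CPU utilization (to log volume via CPU utilization → PR review time → request latency → log volume; to team size via CPU utilization → rollback count → traffic volume → team size); on-call pages (to log volume via on-call pages → cache hit ratio → PR review time → request latency → log volume; to team size via on-call pages → error rate → rollback count → traffic volume → team size); queue depth (to log volume via queue depth → cache hit ratio → PR review time → request latency → log volume; to team size via queue depth → config drift → traffic volume → team size).
Every other variable lacks a causal path to at least one of log volume and team size.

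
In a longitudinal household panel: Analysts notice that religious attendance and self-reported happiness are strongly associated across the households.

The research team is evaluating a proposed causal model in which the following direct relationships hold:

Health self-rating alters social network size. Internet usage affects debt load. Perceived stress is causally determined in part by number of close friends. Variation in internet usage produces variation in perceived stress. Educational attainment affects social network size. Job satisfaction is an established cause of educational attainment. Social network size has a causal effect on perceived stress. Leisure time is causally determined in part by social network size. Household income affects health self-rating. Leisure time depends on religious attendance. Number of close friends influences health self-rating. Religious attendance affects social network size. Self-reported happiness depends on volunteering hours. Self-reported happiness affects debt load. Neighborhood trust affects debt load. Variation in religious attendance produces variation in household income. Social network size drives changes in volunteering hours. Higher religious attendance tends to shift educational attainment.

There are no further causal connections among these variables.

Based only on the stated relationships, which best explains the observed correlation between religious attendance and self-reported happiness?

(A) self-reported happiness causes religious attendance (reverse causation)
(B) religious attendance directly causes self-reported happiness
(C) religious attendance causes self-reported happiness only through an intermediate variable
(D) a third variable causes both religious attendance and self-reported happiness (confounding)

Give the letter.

Religious attendance reaches self-reported happiness through religious attendance → social network size → volunteering hours → self-reported happiness — an indirect causal chain with no direct religious attendance → self-reported happiness link. No variable causes both religious attendance and self-reported happiness, so confounding is ruled out; the effect is mediated.

C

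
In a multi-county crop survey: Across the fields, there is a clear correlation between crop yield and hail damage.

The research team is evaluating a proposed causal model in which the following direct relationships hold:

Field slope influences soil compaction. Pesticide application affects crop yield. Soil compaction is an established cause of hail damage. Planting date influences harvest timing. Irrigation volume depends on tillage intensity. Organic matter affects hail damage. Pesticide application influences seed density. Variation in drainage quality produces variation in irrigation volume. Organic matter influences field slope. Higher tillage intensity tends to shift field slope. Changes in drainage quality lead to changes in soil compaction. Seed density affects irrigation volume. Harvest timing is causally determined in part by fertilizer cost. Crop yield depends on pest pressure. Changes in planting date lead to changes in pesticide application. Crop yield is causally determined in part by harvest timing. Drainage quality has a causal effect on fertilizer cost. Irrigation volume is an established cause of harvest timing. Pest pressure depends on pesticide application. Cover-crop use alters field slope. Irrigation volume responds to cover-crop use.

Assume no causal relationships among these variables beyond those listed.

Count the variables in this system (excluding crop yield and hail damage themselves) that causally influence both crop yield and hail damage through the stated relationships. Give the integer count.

3

The common causes are: cover-crop use (to crop yield via cover-crop use → irrigation volume → harvest timing → crop yield; to hail damage via cover-crop use → field slope → soil compaction → hail damage); drainage quality (to crop yield via drainage quality → fertilizer cost → harvest timing → crop yield; to hail damage via drainage quality → soil compaction → hail damage); tillage intensity (to crop yield via tillage intensity → irrigation volume → harvest timing → crop yield; to hail damage via tillage intensity → field slope → soil compaction → hail damage).
Every other variable lacks a causal path to at least one of crop yield and hail damage.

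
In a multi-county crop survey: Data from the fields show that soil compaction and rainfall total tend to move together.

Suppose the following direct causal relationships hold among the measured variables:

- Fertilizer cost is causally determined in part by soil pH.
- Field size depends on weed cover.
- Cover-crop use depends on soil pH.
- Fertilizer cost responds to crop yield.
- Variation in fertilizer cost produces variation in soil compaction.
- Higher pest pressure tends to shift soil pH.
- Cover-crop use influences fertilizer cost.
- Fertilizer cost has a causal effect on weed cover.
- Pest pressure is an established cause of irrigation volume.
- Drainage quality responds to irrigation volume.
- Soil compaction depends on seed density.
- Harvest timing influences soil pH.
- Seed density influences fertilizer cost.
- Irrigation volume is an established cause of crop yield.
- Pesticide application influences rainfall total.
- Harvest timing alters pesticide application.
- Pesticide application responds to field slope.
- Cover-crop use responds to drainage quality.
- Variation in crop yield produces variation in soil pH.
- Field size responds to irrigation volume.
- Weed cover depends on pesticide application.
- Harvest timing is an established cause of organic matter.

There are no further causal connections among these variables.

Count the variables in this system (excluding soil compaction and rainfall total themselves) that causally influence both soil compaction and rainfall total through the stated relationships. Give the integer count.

1

The common causes are: harvest timing (to soil compaction via harvest timing → soil pH → fertilizer cost → soil compaction; to rainfall total via harvest timing → pesticide application → rainfall total).
Every other variable lacks a causal path to at least one of soil compaction and rainfall total.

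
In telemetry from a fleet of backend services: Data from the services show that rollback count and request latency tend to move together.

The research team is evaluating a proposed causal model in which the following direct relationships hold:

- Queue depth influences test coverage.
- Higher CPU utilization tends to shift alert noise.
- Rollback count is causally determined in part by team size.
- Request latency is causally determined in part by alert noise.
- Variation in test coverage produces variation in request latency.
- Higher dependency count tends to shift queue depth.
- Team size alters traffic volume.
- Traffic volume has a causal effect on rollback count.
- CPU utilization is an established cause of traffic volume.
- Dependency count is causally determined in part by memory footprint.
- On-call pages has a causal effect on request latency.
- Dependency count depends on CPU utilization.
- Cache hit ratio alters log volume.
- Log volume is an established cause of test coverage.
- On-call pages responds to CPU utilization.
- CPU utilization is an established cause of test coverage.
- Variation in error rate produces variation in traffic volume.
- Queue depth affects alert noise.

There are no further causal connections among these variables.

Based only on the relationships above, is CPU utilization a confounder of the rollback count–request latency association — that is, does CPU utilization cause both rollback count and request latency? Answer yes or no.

CPU utilization has a causal path to rollback count (CPU utilization → traffic volume → rollback count) and to request latency (CPU utilization → on-call pages → request latency), so it is a common cause of both — a confounder.

yes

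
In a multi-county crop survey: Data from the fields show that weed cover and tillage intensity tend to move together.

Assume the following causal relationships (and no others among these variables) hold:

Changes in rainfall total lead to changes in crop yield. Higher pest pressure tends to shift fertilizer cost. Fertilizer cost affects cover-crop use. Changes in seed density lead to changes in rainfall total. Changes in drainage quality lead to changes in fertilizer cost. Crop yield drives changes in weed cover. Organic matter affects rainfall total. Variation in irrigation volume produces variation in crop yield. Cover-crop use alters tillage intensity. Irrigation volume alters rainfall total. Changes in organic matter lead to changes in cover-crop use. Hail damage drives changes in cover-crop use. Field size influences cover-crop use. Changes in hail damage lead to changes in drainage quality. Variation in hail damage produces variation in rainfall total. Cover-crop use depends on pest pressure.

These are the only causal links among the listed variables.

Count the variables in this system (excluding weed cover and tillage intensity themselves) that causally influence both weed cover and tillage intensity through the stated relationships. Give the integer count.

The common causes are: hail damage (to weed cover via hail damage → rainfall total → crop yield → weed cover; to tillage intensity via hail damage → cover-crop use → tillage intensity); organic matter (to weed cover via organic matter → rainfall total → crop yield → weed cover; to tillage intensity via organic matter → cover-crop use → tillage intensity).
Every other variable lacks a causal path to at least one of weed cover and tillage intensity.

2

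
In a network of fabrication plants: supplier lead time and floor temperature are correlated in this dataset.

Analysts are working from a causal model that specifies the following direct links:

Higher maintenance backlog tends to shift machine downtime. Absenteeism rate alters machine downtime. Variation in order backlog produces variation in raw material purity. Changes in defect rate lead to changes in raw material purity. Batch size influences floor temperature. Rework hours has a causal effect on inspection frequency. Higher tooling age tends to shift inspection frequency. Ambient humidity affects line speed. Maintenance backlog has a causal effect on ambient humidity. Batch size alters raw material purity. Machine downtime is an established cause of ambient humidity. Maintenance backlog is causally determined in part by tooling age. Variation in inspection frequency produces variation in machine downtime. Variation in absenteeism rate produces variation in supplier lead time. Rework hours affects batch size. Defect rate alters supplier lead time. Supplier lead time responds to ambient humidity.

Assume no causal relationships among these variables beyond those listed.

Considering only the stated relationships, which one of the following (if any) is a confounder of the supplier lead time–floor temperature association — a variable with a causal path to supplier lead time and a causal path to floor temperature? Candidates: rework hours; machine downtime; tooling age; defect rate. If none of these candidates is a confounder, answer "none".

rework hours

Rework hours causes supplier lead time (rework hours → inspection frequency → machine downtime → ambient humidity → supplier lead time) and also causes floor temperature (rework hours → batch size → floor temperature); it is a common cause of both.
Each of the other candidates lacks a causal path to at least one of supplier lead time and floor temperature, so they do not confound the relationship.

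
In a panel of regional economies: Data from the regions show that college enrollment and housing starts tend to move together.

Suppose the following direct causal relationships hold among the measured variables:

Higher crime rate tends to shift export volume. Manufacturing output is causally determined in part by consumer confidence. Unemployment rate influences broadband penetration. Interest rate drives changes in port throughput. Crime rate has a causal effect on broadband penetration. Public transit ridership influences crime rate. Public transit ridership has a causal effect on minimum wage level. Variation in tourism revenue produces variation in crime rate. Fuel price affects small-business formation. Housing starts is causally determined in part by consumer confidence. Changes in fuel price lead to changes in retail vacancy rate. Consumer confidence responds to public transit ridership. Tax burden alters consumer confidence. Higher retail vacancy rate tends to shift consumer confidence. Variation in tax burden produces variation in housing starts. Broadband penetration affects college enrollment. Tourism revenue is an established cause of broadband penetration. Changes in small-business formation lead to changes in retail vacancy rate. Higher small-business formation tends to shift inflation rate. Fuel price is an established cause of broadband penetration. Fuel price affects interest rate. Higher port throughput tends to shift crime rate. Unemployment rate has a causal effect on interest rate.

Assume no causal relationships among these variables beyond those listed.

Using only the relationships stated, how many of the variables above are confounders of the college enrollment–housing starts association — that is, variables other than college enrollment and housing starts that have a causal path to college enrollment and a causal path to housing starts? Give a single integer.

2

The common causes are: fuel price (to college enrollment via fuel price → broadband penetration → college enrollment; to housing starts via fuel price → retail vacancy rate → consumer confidence → housing starts); public transit ridership (to college enrollment via public transit ridership → crime rate → broadband penetration → college enrollment; to housing starts via public transit ridership → consumer confidence → housing starts).
Every other variable lacks a causal path to at least one of college enrollment and housing starts.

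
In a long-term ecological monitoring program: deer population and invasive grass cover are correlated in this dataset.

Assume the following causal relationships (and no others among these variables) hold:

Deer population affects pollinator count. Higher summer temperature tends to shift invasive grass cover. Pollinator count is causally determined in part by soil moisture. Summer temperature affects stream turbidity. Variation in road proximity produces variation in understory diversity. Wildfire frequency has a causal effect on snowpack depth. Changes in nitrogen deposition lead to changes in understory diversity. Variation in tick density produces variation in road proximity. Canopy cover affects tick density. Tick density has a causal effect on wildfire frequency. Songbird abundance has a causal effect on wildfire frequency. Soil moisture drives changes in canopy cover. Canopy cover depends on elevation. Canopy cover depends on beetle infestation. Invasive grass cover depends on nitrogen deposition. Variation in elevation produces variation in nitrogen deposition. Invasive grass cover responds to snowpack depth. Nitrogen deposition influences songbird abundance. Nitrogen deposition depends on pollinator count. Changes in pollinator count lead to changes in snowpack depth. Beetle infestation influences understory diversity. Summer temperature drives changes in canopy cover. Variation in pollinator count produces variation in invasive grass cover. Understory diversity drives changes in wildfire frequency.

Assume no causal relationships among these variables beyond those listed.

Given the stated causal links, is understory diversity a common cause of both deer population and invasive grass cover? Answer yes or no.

no

Understory diversity has no stated causal path to deer population. A confounder must cause both variables, so understory diversity does not qualify.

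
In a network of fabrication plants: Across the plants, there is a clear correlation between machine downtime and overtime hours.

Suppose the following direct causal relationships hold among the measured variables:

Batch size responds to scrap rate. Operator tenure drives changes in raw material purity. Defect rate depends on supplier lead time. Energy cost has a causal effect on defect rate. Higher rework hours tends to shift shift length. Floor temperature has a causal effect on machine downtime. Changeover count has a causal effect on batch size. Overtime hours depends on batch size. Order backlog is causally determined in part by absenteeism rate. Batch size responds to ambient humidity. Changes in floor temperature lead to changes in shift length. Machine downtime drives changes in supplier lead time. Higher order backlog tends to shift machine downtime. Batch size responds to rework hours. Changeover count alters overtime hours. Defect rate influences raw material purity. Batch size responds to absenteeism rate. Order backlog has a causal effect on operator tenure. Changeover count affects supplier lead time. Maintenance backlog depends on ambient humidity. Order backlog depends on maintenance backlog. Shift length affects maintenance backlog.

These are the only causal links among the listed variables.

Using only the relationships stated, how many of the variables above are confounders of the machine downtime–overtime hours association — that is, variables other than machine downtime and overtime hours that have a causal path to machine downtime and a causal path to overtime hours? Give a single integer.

The common causes are: absenteeism rate (to machine downtime via absenteeism rate → order backlog → machine downtime; to overtime hours via absenteeism rate → batch size → overtime hours); ambient humidity (to machine downtime via ambient humidity → maintenance backlog → order backlog → machine downtime; to overtime hours via ambient humidity → batch size → overtime hours); rework hours (to machine downtime via rework hours → shift length → maintenance backlog → order backlog → machine downtime; to overtime hours via rework hours → batch size → overtime hours).
Every other variable lacks a causal path to at least one of machine downtime and overtime hours.

3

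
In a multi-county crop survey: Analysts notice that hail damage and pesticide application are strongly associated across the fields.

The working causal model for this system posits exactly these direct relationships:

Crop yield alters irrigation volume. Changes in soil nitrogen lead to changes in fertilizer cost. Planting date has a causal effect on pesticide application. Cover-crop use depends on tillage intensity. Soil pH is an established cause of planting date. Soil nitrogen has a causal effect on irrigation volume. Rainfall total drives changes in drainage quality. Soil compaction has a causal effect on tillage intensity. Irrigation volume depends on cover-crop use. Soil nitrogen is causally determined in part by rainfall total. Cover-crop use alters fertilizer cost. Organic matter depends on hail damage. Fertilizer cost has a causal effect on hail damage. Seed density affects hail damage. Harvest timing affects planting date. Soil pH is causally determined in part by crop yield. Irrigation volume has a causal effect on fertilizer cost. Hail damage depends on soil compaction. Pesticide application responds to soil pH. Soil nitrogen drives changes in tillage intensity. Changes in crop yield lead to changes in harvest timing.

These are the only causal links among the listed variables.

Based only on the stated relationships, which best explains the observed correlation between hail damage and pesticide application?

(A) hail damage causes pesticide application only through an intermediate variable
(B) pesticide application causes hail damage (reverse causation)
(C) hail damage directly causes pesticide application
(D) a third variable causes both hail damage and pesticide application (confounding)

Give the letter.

Crop yield causes hail damage (crop yield → irrigation volume → fertilizer cost → hail damage) and pesticide application (crop yield → soil pH → pesticide application) — a common cause creating the correlation.
There is no stated path from hail damage to pesticide application or from pesticide application to hail damage, so neither direct nor reverse causation applies.

D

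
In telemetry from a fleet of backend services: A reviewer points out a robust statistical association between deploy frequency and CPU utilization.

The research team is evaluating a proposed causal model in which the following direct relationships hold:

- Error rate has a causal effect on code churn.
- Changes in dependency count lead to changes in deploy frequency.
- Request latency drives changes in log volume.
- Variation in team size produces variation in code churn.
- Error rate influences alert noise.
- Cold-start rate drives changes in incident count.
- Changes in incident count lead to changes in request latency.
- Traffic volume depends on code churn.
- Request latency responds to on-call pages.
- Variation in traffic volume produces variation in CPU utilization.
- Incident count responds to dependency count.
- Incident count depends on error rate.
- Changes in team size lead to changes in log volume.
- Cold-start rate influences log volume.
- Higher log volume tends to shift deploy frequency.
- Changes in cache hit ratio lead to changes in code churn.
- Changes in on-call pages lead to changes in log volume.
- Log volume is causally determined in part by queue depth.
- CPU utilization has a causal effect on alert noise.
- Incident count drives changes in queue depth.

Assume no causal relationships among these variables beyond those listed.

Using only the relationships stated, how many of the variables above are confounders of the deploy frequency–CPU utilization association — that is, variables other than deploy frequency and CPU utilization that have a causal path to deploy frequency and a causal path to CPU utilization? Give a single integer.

The common causes are: error rate (to deploy frequency via error rate → incident count → request latency → log volume → deploy frequency; to CPU utilization via error rate → code churn → traffic volume → CPU utilization); team size (to deploy frequency via team size → log volume → deploy frequency; to CPU utilization via team size → code churn → traffic volume → CPU utilization).
Every other variable lacks a causal path to at least one of deploy frequency and CPU utilization.

2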